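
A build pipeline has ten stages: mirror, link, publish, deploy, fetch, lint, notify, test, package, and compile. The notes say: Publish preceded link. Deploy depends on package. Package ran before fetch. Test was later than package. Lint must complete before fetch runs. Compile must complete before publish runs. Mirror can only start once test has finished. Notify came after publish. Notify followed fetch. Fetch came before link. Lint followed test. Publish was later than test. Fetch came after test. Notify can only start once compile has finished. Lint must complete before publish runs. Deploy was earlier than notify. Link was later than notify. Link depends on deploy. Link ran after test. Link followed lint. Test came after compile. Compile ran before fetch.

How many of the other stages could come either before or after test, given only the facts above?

Forced before test: compile and package; forced after test: fetch, link, lint, mirror, notify, and publish.
That leaves deploy with no forced order relative to test — 1.

1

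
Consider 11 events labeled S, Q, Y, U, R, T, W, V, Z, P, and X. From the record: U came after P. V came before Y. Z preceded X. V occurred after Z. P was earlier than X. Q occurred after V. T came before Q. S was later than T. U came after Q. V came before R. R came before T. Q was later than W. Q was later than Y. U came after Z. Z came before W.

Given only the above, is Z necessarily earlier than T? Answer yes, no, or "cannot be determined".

yes

Chain the constraints: Z → V → R → T. Each link is directly stated, so Z comes before T.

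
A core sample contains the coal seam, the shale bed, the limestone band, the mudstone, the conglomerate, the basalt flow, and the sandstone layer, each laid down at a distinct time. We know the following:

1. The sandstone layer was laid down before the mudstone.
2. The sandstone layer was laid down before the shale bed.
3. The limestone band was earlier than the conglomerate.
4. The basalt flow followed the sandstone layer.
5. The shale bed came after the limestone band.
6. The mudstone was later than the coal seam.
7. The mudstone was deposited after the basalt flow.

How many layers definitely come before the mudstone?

Directly stated before the mudstone: the basalt flow, the coal seam, and the sandstone layer.
No chain forces the shale bed (or any of the others) ahead of the mudstone.
That's the basalt flow, the coal seam, and the sandstone layer — 3 in all.

3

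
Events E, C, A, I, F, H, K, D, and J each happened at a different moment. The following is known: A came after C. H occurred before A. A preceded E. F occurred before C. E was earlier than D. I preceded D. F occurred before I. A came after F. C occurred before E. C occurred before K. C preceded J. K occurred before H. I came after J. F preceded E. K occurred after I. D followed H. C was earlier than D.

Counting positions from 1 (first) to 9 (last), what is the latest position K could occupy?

K must come before A, D, E, and H — 4 events forced after it.
Everything else can be placed before K in some valid order, so K can sit as late as position 9 − 4 = 5.

5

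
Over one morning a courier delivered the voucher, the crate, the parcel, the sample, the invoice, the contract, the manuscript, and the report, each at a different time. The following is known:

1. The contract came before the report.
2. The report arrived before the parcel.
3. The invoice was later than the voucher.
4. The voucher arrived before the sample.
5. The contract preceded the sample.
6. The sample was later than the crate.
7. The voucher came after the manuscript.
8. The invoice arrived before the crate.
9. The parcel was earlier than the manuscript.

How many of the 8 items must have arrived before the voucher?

4

Directly stated before the voucher: the manuscript.
The contract reaches the voucher via the contract → the report → the parcel → the manuscript → the voucher.
The parcel reaches the voucher via the parcel → the manuscript → the voucher.
The report reaches the voucher via the report → the parcel → the manuscript → the voucher.
No chain forces the crate (or any of the others) ahead of the voucher.
That's the contract, the manuscript, the parcel, and the report — 4 in all.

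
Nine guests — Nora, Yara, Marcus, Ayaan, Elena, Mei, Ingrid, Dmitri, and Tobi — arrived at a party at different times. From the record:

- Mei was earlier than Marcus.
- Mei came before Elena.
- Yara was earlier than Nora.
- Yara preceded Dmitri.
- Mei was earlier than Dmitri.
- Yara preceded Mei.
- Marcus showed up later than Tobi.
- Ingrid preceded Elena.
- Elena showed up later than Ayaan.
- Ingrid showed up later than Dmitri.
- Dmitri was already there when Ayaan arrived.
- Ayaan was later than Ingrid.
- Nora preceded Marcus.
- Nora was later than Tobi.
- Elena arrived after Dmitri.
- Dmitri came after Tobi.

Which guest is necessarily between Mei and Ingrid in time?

Tracing the constraints gives Mei → Dmitri → Ingrid, so Dmitri sits after Mei and before Ingrid.
No other guest is forced both after Mei and before Ingrid.

Dmitri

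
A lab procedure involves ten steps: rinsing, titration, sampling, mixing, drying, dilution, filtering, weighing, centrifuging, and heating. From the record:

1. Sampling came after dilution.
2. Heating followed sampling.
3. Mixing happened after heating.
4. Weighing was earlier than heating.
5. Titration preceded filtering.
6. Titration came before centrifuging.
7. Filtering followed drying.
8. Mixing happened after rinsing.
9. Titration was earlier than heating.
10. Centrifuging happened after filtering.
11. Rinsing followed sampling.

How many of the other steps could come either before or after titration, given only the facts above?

Forced after titration: centrifuging, filtering, heating, and mixing.
That leaves dilution, drying, rinsing, sampling, and weighing with no forced order relative to titration — 5.

5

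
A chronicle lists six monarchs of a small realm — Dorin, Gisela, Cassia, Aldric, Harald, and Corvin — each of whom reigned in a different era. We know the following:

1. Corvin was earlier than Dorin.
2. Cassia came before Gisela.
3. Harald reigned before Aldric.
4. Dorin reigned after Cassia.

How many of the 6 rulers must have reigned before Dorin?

2

Directly stated before Dorin: Cassia and Corvin.
That's Cassia and Corvin — 2 in all.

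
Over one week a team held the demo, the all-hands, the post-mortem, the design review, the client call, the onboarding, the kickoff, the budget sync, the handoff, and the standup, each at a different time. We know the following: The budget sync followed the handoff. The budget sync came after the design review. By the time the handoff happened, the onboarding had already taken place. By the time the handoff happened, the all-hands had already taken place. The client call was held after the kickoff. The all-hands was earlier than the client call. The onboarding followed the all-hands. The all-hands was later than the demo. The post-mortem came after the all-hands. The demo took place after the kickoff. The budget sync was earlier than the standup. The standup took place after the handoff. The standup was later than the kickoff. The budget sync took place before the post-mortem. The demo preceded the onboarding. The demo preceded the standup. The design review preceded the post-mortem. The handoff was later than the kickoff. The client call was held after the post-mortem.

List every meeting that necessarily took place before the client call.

Directly stated before the client call: the all-hands, the kickoff, and the post-mortem.
The budget sync reaches the client call via the budget sync → the post-mortem → the client call.
The demo reaches the client call via the demo → the all-hands → the client call.
The design review reaches the client call via the design review → the post-mortem → the client call.
Likewise the handoff and the onboarding each reach the client call by chaining the stated constraints.
No chain forces the standup ahead of the client call.

the all-hands, the budget sync, the demo, the design review, the handoff, the kickoff, the onboarding, the post-mortem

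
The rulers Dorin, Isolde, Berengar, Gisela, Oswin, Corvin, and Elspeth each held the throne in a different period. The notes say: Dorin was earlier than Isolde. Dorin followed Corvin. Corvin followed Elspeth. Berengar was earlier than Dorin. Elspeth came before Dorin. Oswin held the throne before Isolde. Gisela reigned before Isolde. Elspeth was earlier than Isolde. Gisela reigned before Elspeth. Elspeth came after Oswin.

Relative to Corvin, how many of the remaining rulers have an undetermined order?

1

Forced before Corvin: Elspeth, Gisela, and Oswin; forced after Corvin: Dorin and Isolde.
That leaves Berengar with no forced order relative to Corvin — 1.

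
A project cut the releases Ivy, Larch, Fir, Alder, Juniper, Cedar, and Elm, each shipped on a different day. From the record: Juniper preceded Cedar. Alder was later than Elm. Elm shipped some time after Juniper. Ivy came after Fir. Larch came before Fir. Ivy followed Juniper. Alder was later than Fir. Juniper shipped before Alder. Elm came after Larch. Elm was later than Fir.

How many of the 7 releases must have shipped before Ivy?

3

Directly stated before Ivy: Fir and Juniper.
Larch reaches Ivy via Larch → Fir → Ivy.
That's Fir, Juniper, and Larch — 3 in all.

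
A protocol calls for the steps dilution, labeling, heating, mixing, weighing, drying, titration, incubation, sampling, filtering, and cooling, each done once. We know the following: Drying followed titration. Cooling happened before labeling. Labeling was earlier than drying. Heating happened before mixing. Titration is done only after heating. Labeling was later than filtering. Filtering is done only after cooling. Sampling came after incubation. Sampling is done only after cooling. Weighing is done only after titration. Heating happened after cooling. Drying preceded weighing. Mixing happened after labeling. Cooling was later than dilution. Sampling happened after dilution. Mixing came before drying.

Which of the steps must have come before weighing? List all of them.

Directly stated before weighing: drying and titration.
Cooling reaches weighing via cooling → labeling → drying → weighing.
Dilution reaches weighing via dilution → cooling → labeling → drying → weighing.
Filtering reaches weighing via filtering → labeling → drying → weighing.
Likewise heating, labeling, and mixing each reach weighing by chaining the stated constraints.

cooling, dilution, drying, filtering, heating, labeling, mixing, titration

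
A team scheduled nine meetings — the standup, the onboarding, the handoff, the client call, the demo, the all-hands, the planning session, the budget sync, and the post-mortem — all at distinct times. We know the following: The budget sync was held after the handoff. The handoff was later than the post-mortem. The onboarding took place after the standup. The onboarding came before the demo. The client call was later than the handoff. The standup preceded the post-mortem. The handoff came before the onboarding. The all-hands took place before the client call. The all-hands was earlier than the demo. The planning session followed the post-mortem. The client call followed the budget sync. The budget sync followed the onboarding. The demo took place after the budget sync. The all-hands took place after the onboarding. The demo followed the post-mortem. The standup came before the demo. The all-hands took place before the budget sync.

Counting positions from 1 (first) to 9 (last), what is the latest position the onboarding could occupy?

The onboarding must come before the all-hands, the budget sync, the client call, and the demo — 4 meetings forced after it.
Everything else can be placed before the onboarding in some valid order, so the onboarding can sit as late as position 9 − 4 = 5.

5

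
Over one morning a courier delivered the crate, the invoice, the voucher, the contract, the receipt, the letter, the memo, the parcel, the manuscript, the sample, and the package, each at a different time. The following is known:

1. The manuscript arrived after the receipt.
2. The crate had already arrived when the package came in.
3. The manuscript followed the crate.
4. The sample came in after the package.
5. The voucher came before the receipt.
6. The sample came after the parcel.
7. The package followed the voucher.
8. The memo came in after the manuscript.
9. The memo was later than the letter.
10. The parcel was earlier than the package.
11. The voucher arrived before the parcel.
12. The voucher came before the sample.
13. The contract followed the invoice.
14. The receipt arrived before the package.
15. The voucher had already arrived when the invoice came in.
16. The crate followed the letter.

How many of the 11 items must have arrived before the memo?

5

Directly stated before the memo: the letter and the manuscript.
The crate reaches the memo via the crate → the manuscript → the memo.
The receipt reaches the memo via the receipt → the manuscript → the memo.
The voucher reaches the memo via the voucher → the receipt → the manuscript → the memo.
No chain forces the parcel (or any of the others) ahead of the memo.
That's the crate, the letter, the manuscript, the receipt, and the voucher — 5 in all.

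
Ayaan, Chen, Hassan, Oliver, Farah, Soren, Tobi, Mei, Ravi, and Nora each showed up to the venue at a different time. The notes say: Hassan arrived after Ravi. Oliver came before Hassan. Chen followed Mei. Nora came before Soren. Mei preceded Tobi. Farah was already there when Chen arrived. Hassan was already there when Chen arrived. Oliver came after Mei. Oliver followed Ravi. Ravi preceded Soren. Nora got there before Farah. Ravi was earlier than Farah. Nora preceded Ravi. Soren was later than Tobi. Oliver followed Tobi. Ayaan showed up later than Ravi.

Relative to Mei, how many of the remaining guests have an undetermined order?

Forced after Mei: Chen, Hassan, Oliver, Soren, and Tobi.
That leaves Ayaan, Farah, Nora, and Ravi with no forced order relative to Mei — 4.

4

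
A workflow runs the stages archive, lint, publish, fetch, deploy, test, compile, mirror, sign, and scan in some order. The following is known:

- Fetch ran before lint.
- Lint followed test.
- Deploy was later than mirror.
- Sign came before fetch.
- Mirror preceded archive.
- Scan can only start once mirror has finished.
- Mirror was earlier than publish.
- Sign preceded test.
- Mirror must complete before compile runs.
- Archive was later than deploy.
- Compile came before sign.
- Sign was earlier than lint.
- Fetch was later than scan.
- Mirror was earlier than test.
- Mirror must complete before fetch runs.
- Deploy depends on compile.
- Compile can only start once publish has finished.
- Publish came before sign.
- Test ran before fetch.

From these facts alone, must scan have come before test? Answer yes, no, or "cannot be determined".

No chain of stated constraints runs from scan to test, and none runs from test to scan either.
So the relative order of scan and test is not fixed by the given facts.

cannot be determined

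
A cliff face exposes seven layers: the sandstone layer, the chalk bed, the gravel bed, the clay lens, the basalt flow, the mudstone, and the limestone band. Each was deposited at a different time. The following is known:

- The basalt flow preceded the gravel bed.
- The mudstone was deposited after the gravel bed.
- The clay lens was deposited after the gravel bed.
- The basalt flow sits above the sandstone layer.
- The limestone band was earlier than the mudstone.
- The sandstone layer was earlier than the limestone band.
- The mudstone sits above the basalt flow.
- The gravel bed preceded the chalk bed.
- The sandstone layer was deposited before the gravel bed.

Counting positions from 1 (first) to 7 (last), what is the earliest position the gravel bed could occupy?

The basalt flow and the sandstone layer must both come before the gravel bed — 2 forced predecessors.
Nothing else is forced ahead of the gravel bed, so its earliest slot is position 2 + 1 = 3.

3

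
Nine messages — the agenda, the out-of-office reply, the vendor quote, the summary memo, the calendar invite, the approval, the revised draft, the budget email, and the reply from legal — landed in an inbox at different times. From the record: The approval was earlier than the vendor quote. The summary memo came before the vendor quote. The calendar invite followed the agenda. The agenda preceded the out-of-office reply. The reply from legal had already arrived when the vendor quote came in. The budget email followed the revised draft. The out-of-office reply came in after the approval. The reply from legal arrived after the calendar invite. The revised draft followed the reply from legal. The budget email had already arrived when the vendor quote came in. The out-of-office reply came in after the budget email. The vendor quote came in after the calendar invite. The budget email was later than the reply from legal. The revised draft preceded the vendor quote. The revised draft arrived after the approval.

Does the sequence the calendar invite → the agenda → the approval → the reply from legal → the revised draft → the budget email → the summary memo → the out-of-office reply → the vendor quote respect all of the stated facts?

no

The constraints require the agenda before the calendar invite, but in the proposed sequence the calendar invite appears ahead of the agenda. That one violation is enough.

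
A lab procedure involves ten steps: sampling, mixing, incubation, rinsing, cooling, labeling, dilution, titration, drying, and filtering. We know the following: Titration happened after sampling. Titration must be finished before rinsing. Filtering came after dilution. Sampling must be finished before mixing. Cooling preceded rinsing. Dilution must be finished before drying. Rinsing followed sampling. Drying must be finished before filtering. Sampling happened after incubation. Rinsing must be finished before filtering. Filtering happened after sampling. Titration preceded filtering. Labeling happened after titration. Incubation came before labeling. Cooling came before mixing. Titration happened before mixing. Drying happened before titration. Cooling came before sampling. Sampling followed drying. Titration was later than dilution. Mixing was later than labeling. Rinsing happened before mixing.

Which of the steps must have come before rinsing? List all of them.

cooling, dilution, drying, incubation, sampling, titration

Directly stated before rinsing: cooling, sampling, and titration.
Dilution reaches rinsing via dilution → titration → rinsing.
Drying reaches rinsing via drying → titration → rinsing.
Incubation reaches rinsing via incubation → sampling → rinsing.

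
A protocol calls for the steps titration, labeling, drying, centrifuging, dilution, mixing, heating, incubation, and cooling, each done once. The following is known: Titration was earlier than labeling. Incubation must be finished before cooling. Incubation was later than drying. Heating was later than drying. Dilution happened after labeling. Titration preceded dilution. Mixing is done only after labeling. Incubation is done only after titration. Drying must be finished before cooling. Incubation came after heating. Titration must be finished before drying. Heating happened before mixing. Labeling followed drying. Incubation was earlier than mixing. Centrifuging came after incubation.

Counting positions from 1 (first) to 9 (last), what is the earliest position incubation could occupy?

4

Drying, heating, and titration must all come before incubation — 3 forced predecessors.
Nothing else is forced ahead of incubation, so its earliest slot is position 3 + 1 = 4.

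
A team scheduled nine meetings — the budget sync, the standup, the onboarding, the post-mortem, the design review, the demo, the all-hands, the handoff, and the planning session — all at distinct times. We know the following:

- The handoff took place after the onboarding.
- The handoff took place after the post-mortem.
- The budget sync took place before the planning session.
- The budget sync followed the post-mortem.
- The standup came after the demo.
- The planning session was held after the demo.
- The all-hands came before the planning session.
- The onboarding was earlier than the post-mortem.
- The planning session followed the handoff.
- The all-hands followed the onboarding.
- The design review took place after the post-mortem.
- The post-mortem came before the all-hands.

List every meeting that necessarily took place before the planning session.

the all-hands, the budget sync, the demo, the handoff, the onboarding, the post-mortem

Directly stated before the planning session: the all-hands, the budget sync, the demo, and the handoff.
The onboarding reaches the planning session via the onboarding → the handoff → the planning session.
The post-mortem reaches the planning session via the post-mortem → the handoff → the planning session.
No chain forces the design review (or any of the others) ahead of the planning session.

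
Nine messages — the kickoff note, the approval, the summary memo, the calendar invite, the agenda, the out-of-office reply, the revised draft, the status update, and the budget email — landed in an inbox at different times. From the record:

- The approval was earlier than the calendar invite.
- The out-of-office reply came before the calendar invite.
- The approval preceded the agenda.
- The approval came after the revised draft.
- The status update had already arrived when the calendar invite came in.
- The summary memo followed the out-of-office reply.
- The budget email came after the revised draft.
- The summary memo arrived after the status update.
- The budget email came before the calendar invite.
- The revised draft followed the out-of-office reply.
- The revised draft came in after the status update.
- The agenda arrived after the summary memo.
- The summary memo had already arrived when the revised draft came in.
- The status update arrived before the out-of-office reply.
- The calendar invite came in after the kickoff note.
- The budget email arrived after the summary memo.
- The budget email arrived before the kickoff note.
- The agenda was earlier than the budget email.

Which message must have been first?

The status update has a chain of constraints placing it before every other message, so the status update must be first.

the status update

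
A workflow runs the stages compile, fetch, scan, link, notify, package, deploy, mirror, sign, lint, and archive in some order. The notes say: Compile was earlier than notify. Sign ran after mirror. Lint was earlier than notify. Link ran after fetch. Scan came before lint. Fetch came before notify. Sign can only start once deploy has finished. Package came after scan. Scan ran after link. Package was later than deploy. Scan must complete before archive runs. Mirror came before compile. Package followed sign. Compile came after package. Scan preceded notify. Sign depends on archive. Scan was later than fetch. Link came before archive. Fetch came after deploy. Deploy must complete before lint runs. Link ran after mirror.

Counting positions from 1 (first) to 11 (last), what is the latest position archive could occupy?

Archive must come before compile, notify, package, and sign — 4 stages forced after it.
Everything else can be placed before archive in some valid order, so archive can sit as late as position 11 − 4 = 7.

7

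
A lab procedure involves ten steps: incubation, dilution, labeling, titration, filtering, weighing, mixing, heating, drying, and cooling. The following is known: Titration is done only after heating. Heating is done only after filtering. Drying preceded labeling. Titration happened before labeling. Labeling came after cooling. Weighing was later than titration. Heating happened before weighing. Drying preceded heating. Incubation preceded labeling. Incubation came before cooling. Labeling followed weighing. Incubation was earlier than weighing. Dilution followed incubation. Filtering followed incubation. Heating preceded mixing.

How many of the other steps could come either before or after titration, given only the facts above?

3

Forced before titration: drying, filtering, heating, and incubation; forced after titration: labeling and weighing.
That leaves cooling, dilution, and mixing with no forced order relative to titration — 3.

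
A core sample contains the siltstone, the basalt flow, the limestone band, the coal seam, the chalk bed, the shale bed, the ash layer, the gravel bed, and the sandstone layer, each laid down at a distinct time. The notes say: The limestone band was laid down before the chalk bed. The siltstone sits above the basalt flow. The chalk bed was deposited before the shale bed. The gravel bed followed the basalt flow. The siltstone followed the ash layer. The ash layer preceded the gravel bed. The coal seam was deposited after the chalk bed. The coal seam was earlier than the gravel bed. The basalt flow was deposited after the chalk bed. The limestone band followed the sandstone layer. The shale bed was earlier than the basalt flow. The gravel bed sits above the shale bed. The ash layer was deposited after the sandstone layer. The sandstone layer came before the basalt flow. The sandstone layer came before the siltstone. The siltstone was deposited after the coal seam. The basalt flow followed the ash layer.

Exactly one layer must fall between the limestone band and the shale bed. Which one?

the chalk bed

Tracing the constraints gives the limestone band → the chalk bed → the shale bed, so the chalk bed sits after the limestone band and before the shale bed.
No other layer is forced both after the limestone band and before the shale bed.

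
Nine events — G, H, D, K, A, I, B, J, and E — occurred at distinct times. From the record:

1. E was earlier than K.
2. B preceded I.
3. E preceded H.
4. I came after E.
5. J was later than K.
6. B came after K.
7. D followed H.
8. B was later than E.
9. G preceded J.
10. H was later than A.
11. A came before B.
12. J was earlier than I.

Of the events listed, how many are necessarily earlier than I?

Directly stated before I: B, E, and J.
A reaches I via A → B → I.
G reaches I via G → J → I.
K reaches I via K → B → I.
No chain forces H (or any of the others) ahead of I.
That's A, B, E, G, J, and K — 6 in all.

6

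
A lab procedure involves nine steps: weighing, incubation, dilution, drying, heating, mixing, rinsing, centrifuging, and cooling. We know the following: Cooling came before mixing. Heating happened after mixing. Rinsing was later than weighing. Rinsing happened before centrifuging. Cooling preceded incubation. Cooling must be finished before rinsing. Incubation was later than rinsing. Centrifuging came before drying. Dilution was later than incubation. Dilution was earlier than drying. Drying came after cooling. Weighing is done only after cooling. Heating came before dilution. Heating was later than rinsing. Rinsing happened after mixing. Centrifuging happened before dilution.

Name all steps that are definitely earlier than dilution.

Directly stated before dilution: centrifuging, heating, and incubation.
Cooling reaches dilution via cooling → incubation → dilution.
Mixing reaches dilution via mixing → heating → dilution.
Rinsing reaches dilution via rinsing → heating → dilution.
Likewise weighing reaches dilution by chaining the stated constraints.
No chain forces drying ahead of dilution.

centrifuging, cooling, heating, incubation, mixing, rinsing, weighing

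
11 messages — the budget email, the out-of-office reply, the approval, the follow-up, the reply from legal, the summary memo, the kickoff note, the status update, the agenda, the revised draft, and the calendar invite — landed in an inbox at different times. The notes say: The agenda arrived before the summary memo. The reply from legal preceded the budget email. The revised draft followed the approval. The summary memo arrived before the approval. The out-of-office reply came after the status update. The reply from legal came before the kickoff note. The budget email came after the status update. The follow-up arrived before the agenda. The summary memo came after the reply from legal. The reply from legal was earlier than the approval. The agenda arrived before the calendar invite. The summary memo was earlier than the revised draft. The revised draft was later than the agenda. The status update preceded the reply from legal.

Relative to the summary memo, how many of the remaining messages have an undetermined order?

Forced before the summary memo: the agenda, the follow-up, the reply from legal, and the status update; forced after the summary memo: the approval and the revised draft.
That leaves the budget email, the calendar invite, the kickoff note, and the out-of-office reply with no forced order relative to the summary memo — 4.

4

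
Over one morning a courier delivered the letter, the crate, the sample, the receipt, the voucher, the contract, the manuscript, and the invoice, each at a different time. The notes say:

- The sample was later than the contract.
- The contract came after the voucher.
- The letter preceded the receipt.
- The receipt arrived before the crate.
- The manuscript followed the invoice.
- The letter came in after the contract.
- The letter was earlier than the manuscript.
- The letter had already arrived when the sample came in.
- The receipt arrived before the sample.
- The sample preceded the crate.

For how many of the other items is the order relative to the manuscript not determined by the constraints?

Forced before the manuscript: the contract, the invoice, the letter, and the voucher.
That leaves the crate, the receipt, and the sample with no forced order relative to the manuscript — 3.

3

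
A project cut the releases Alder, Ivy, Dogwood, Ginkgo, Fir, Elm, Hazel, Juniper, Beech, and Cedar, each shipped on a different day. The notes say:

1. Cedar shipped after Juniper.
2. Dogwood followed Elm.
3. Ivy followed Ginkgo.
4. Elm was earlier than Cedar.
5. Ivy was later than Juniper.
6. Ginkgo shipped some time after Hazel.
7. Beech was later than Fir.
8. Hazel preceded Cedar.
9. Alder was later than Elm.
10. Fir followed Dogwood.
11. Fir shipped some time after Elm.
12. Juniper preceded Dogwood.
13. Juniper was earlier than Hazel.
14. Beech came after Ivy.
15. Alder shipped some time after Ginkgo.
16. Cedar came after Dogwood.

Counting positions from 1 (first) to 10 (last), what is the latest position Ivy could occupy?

9

Ivy must come before Beech — 1 release forced after it.
Everything else can be placed before Ivy in some valid order, so Ivy can sit as late as position 10 − 1 = 9.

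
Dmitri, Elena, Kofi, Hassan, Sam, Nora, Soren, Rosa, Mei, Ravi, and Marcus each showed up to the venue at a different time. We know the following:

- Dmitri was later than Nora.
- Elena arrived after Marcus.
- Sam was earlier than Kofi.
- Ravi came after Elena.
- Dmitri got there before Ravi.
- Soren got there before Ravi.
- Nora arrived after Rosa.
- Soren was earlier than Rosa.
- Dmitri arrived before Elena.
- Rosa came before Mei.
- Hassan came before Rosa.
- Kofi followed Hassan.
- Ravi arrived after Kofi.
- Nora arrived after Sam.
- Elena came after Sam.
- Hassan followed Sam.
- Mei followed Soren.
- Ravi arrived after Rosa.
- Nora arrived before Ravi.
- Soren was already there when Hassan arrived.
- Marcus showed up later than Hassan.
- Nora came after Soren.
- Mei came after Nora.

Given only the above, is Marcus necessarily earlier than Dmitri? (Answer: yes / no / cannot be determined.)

cannot be determined

No chain of stated constraints runs from Marcus to Dmitri, and none runs from Dmitri to Marcus either.
So the relative order of Marcus and Dmitri is not fixed by the given facts.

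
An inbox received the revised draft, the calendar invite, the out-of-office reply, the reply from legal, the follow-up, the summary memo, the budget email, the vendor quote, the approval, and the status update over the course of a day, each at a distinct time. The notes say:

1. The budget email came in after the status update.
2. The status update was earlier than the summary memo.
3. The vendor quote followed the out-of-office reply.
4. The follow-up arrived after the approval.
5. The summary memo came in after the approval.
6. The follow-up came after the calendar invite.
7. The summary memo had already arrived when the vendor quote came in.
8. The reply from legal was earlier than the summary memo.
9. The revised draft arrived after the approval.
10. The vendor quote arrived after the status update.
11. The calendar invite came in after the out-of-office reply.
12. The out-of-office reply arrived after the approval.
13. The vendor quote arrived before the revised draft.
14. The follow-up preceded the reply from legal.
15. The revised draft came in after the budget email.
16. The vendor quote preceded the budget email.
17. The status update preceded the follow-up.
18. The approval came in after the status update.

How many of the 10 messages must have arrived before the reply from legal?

5

Directly stated before the reply from legal: the follow-up.
The approval reaches the reply from legal via the approval → the follow-up → the reply from legal.
The calendar invite reaches the reply from legal via the calendar invite → the follow-up → the reply from legal.
The out-of-office reply reaches the reply from legal via the out-of-office reply → the calendar invite → the follow-up → the reply from legal.
Likewise the status update reaches the reply from legal by chaining the stated constraints.
No chain forces the vendor quote (or any of the others) ahead of the reply from legal.
That's the approval, the calendar invite, the follow-up, the out-of-office reply, and the status update — 5 in all.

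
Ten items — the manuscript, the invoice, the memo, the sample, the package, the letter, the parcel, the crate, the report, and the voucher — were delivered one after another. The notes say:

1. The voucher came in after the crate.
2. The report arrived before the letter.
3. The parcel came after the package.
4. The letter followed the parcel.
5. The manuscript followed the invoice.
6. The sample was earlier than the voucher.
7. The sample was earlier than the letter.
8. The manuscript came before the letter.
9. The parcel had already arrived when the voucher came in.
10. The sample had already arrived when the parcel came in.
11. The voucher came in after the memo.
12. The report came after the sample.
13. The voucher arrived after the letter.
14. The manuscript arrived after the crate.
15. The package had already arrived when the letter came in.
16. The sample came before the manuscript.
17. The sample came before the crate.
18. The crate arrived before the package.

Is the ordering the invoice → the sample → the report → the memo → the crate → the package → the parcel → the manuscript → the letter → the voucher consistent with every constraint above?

Check each stated constraint against the proposed order — e.g. the sample is ahead of the letter; the sample is ahead of the voucher. Every pair is in the required order; nothing is violated.

yes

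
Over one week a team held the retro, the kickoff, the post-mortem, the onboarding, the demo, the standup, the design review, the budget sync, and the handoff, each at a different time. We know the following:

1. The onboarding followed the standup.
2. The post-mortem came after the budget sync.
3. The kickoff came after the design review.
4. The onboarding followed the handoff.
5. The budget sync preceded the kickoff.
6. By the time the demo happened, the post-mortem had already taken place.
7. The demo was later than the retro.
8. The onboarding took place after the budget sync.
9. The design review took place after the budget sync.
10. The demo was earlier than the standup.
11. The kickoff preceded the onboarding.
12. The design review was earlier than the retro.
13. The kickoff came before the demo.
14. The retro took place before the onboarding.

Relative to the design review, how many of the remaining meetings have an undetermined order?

Forced before the design review: the budget sync; forced after the design review: the demo, the kickoff, the onboarding, the retro, and the standup.
That leaves the handoff and the post-mortem with no forced order relative to the design review — 2.

2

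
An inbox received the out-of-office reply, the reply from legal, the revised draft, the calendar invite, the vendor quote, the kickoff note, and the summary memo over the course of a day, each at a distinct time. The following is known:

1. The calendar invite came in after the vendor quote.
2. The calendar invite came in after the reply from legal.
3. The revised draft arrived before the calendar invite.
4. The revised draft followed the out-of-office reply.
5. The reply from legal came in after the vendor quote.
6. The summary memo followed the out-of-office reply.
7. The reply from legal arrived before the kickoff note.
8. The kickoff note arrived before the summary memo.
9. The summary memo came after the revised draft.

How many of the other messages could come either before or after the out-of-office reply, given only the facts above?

3

Forced after the out-of-office reply: the calendar invite, the revised draft, and the summary memo.
That leaves the kickoff note, the reply from legal, and the vendor quote with no forced order relative to the out-of-office reply — 3.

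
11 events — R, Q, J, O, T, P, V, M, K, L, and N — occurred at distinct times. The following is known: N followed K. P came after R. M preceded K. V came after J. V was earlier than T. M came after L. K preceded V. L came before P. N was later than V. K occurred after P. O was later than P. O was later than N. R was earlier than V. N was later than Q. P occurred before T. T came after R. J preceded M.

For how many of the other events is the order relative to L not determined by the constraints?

3

Forced after L: K, M, N, O, P, T, and V.
That leaves J, Q, and R with no forced order relative to L — 3.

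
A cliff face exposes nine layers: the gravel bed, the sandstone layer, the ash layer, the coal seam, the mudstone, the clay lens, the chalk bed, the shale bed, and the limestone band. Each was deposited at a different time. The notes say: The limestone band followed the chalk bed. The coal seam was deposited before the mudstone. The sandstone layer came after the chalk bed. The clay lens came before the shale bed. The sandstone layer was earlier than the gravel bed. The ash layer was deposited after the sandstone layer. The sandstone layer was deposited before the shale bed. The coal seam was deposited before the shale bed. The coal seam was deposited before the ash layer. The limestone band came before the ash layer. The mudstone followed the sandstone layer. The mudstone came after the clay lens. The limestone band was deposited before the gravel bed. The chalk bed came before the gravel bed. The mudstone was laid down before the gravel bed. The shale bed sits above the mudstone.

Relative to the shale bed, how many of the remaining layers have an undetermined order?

3

Forced before the shale bed: the chalk bed, the clay lens, the coal seam, the mudstone, and the sandstone layer.
That leaves the ash layer, the gravel bed, and the limestone band with no forced order relative to the shale bed — 3.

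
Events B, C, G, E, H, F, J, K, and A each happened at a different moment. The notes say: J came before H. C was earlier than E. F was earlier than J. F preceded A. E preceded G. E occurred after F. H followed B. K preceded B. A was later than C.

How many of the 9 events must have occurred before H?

Directly stated before H: B and J.
F reaches H via F → J → H.
K reaches H via K → B → H.
No chain forces A (or any of the others) ahead of H.
That's B, F, J, and K — 4 in all.

4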